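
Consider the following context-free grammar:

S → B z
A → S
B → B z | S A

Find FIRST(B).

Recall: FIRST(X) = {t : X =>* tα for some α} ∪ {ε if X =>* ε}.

We compute FIRST(B) using the standard algorithm.
FIRST(A) = {}
FIRST(B) = {}
FIRST(S) = {}
Therefore, FIRST(B) = {}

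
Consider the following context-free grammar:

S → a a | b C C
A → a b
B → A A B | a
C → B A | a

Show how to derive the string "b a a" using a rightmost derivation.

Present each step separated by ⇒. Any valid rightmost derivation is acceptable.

S ⇒ b C C ⇒ b C a ⇒ b a a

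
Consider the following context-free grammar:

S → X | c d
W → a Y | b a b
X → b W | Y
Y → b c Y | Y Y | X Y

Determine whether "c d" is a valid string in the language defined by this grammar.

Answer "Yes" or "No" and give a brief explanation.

Yes - a valid derivation exists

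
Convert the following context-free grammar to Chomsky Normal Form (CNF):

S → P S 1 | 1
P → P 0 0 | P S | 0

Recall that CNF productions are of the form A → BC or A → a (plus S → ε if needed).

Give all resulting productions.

T1 → 1; S → 1; T0 → 0; P → 0; S → P X0; X0 → S T1; P → P X1; X1 → T0 T0; P → P S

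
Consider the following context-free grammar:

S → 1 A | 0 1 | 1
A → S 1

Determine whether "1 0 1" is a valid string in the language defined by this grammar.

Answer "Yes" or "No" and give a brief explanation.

No - no valid derivation exists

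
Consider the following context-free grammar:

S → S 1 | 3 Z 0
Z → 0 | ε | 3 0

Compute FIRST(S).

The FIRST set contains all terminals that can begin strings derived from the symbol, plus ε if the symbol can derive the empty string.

We compute FIRST(S) using the standard algorithm.
FIRST(S) = {3}
FIRST(Z) = {0, 3, ε}
Therefore, FIRST(S) = {3}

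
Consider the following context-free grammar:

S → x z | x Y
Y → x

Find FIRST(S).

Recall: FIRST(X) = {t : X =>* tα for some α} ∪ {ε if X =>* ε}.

We compute FIRST(S) using the standard algorithm.
FIRST(S) = {x}
FIRST(Y) = {x}
Therefore, FIRST(S) = {x}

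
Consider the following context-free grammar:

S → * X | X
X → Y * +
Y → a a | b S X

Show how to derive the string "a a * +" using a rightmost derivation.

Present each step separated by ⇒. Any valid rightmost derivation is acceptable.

S ⇒ X ⇒ Y * + ⇒ a a * +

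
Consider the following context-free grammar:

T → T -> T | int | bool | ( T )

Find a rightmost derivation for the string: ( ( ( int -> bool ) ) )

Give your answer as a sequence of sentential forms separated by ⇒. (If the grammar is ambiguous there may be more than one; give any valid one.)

T ⇒ ( T ) ⇒ ( ( T ) ) ⇒ ( ( ( T ) ) ) ⇒ ( ( ( T -> T ) ) ) ⇒ ( ( ( T -> bool ) ) ) ⇒ ( ( ( int -> bool ) ) )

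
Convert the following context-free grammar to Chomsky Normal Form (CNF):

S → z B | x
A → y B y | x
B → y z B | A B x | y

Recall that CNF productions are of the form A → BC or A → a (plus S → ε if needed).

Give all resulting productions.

TZ → z; S → x; TY → y; A → x; TX → x; B → y; S → TZ B; A → TY X0; X0 → B TY; B → TY X1; X1 → TZ B; B → A X2; X2 → B TX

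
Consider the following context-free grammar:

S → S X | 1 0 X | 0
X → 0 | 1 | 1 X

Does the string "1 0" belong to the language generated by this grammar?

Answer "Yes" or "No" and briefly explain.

No - no valid derivation exists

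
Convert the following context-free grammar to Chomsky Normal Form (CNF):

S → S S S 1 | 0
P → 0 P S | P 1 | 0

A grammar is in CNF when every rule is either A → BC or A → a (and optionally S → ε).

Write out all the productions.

T1 → 1; S → 0; T0 → 0; P → 0; S → S X0; X0 → S X1; X1 → S T1; P → T0 X2; X2 → P S; P → P T1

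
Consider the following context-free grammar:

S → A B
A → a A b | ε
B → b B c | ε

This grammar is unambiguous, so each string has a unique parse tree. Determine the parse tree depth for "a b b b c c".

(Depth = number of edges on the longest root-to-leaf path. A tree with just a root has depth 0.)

4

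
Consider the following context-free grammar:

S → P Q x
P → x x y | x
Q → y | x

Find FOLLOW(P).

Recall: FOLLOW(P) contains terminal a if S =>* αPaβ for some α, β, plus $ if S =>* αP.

We compute FOLLOW(P) using the standard algorithm.
FOLLOW(S) starts with {$}.
FIRST(P) = {x}
FIRST(Q) = {x, y}
FIRST(S) = {x}
FOLLOW(P) = {x, y}
FOLLOW(Q) = {x}
FOLLOW(S) = {$}
Therefore, FOLLOW(P) = {x, y}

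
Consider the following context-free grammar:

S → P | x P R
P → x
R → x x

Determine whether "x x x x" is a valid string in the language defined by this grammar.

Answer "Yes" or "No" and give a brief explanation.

Yes - a valid derivation exists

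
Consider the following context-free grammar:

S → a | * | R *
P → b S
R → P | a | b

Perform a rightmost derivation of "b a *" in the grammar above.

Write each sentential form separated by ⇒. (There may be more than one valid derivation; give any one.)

S ⇒ R * ⇒ P * ⇒ b S * ⇒ b a *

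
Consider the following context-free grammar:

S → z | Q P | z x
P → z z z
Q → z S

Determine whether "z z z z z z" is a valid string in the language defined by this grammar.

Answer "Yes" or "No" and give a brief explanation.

No - no valid derivation exists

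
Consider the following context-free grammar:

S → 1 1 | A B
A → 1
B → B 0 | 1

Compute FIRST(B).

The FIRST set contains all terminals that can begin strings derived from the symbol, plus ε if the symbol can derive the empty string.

We compute FIRST(B) using the standard algorithm.
FIRST(A) = {1}
FIRST(B) = {1}
FIRST(S) = {1}
Therefore, FIRST(B) = {1}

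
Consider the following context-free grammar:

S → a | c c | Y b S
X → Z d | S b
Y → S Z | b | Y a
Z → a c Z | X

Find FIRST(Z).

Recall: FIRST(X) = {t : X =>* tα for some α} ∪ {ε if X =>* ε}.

We compute FIRST(Z) using the standard algorithm.
FIRST(S) = {a, b, c}
FIRST(X) = {a, b, c}
FIRST(Y) = {a, b, c}
FIRST(Z) = {a, b, c}
Therefore, FIRST(Z) = {a, b, c}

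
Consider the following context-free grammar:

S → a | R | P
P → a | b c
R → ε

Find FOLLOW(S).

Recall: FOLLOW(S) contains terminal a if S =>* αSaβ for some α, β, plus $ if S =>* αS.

We compute FOLLOW(S) using the standard algorithm.
FOLLOW(S) starts with {$}.
FIRST(P) = {a, b}
FIRST(R) = {ε}
FIRST(S) = {a, b, ε}
FOLLOW(P) = {$}
FOLLOW(R) = {$}
FOLLOW(S) = {$}
Therefore, FOLLOW(S) = {$}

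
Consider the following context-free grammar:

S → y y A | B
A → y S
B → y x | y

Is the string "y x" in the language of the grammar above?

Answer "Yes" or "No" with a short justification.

Yes - a valid derivation exists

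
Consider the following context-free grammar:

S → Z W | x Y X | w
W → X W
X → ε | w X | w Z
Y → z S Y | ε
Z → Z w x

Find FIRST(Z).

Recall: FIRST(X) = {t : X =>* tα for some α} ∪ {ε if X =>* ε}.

We compute FIRST(Z) using the standard algorithm.
FIRST(S) = {w, x}
FIRST(W) = {w}
FIRST(X) = {w, ε}
FIRST(Y) = {z, ε}
FIRST(Z) = {}
Therefore, FIRST(Z) = {}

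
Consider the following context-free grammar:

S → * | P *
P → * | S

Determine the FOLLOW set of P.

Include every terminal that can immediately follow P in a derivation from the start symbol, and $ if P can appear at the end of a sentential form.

We compute FOLLOW(P) using the standard algorithm.
FOLLOW(S) starts with {$}.
FIRST(P) = {*}
FIRST(S) = {*}
FOLLOW(P) = {*}
FOLLOW(S) = {$, *}
Therefore, FOLLOW(P) = {*}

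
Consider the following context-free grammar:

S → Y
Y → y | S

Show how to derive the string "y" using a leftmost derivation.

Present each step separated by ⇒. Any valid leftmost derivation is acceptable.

S ⇒ Y ⇒ S ⇒ Y ⇒ y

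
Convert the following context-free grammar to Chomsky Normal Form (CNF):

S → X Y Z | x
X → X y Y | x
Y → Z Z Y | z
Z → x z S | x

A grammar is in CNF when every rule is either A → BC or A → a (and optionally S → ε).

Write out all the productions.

S → x; TY → y; X → x; Y → z; TX → x; TZ → z; Z → x; S → X X0; X0 → Y Z; X → X X1; X1 → TY Y; Y → Z X2; X2 → Z Y; Z → TX X3; X3 → TZ S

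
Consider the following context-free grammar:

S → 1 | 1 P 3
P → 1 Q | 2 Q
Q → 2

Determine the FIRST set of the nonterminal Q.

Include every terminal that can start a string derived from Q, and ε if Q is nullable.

We compute FIRST(Q) using the standard algorithm.
FIRST(P) = {1, 2}
FIRST(Q) = {2}
FIRST(S) = {1}
Therefore, FIRST(Q) = {2}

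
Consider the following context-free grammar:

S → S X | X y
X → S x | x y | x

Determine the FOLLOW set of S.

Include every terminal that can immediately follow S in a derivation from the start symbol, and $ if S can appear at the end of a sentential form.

We compute FOLLOW(S) using the standard algorithm.
FOLLOW(S) starts with {$}.
FIRST(S) = {x}
FIRST(X) = {x}
FOLLOW(S) = {$, x}
FOLLOW(X) = {$, x, y}
Therefore, FOLLOW(S) = {$, x}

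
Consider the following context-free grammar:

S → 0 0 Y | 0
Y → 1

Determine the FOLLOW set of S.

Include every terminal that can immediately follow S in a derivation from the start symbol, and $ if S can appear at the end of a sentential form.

We compute FOLLOW(S) using the standard algorithm.
FOLLOW(S) starts with {$}.
FIRST(S) = {0}
FIRST(Y) = {1}
FOLLOW(S) = {$}
FOLLOW(Y) = {$}
Therefore, FOLLOW(S) = {$}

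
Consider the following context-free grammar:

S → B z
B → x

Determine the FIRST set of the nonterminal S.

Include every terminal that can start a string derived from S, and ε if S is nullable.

We compute FIRST(S) using the standard algorithm.
FIRST(B) = {x}
FIRST(S) = {x}
Therefore, FIRST(S) = {x}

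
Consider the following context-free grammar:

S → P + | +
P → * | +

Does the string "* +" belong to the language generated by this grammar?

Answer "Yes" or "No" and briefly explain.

Yes - a valid derivation exists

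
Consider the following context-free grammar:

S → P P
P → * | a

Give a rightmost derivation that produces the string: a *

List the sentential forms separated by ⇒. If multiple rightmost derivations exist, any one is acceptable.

S ⇒ P P ⇒ P * ⇒ a *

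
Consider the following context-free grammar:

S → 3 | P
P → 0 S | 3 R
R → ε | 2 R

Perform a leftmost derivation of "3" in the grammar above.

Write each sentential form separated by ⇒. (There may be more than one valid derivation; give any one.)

S ⇒ P ⇒ 3 R ⇒ 3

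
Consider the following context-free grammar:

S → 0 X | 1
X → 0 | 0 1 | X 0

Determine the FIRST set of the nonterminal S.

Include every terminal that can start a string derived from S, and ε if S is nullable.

We compute FIRST(S) using the standard algorithm.
FIRST(S) = {0, 1}
FIRST(X) = {0}
Therefore, FIRST(S) = {0, 1}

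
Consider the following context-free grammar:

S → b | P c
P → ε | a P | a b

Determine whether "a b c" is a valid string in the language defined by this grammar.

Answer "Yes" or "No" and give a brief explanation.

Yes - a valid derivation exists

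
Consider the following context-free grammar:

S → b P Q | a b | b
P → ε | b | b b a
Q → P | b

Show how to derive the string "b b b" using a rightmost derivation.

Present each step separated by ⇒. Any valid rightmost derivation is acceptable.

S ⇒ b P Q ⇒ b P b ⇒ b b b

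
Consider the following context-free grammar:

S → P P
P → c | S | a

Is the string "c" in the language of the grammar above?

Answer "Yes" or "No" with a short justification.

No - no valid derivation exists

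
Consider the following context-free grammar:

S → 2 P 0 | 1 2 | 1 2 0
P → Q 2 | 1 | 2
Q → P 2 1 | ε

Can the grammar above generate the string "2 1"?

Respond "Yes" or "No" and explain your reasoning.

No - no valid derivation exists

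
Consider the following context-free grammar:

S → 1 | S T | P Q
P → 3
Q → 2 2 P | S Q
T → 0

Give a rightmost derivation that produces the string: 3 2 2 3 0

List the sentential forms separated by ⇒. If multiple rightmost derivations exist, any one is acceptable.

S ⇒ S T ⇒ S 0 ⇒ P Q 0 ⇒ P 2 2 P 0 ⇒ P 2 2 3 0 ⇒ 3 2 2 3 0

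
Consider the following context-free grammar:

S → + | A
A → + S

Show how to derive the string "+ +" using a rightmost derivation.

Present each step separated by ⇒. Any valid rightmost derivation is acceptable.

S ⇒ A ⇒ + S ⇒ + +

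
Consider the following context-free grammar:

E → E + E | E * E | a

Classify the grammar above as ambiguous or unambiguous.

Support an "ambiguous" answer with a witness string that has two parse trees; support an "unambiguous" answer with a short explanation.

Ambiguous - the string 'a * a * a * a' has two distinct parse trees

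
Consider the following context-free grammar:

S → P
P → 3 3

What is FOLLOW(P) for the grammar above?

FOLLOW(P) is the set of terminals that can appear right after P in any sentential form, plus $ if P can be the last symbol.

We compute FOLLOW(P) using the standard algorithm.
FOLLOW(S) starts with {$}.
FIRST(P) = {3}
FIRST(S) = {3}
FOLLOW(P) = {$}
FOLLOW(S) = {$}
Therefore, FOLLOW(P) = {$}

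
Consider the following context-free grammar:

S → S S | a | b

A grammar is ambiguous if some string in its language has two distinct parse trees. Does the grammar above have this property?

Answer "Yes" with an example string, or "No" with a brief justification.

Yes - the string 'a b b a' has two distinct parse trees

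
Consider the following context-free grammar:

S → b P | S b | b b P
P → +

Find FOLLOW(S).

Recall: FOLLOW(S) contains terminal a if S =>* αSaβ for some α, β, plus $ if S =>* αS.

We compute FOLLOW(S) using the standard algorithm.
FOLLOW(S) starts with {$}.
FIRST(P) = {+}
FIRST(S) = {b}
FOLLOW(P) = {$, b}
FOLLOW(S) = {$, b}
Therefore, FOLLOW(S) = {$, b}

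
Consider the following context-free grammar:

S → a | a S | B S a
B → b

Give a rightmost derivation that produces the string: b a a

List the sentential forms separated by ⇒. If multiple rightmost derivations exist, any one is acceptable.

S ⇒ B S a ⇒ B a a ⇒ b a a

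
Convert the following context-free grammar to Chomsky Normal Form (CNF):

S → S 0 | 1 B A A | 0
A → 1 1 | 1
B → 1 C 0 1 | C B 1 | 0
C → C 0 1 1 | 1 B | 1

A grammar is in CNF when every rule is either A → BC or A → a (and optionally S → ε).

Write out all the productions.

T0 → 0; T1 → 1; S → 0; A → 1; B → 0; C → 1; S → S T0; S → T1 X0; X0 → B X1; X1 → A A; A → T1 T1; B → T1 X2; X2 → C X3; X3 → T0 T1; B → C X4; X4 → B T1; C → C X5; X5 → T0 X6; X6 → T1 T1; C → T1 B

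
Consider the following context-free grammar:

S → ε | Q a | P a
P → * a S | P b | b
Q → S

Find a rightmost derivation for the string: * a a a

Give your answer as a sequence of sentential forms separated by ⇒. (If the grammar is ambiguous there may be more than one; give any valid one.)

S ⇒ Q a ⇒ S a ⇒ P a a ⇒ * a S a a ⇒ * a a a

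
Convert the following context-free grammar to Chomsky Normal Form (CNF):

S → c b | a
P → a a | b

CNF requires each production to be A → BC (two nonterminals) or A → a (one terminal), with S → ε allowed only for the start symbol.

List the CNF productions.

TC → c; TB → b; S → a; TA → a; P → b; S → TC TB; P → TA TA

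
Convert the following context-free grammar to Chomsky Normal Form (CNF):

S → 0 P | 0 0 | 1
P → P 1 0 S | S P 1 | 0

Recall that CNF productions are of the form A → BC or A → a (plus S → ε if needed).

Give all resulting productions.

T0 → 0; S → 1; T1 → 1; P → 0; S → T0 P; S → T0 T0; P → P X0; X0 → T1 X1; X1 → T0 S; P → S X2; X2 → P T1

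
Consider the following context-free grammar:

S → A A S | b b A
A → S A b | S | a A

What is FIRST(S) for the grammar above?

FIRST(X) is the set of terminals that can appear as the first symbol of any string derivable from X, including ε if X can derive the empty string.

We compute FIRST(S) using the standard algorithm.
FIRST(A) = {a, b}
FIRST(S) = {a, b}
Therefore, FIRST(S) = {a, b}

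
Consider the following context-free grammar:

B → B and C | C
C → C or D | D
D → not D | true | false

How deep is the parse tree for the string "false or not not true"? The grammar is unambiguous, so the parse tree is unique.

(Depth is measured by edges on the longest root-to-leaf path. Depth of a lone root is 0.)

5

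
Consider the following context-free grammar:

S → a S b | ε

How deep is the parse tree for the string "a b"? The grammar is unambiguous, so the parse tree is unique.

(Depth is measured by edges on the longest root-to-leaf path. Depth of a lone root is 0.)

2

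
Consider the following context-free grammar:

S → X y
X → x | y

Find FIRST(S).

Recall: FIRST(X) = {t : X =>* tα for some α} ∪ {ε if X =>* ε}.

We compute FIRST(S) using the standard algorithm.
FIRST(S) = {x, y}
FIRST(X) = {x, y}
Therefore, FIRST(S) = {x, y}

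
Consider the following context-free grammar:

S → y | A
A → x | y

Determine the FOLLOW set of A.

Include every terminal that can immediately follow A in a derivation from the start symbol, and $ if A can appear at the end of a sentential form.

We compute FOLLOW(A) using the standard algorithm.
FOLLOW(S) starts with {$}.
FIRST(A) = {x, y}
FIRST(S) = {x, y}
FOLLOW(A) = {$}
FOLLOW(S) = {$}
Therefore, FOLLOW(A) = {$}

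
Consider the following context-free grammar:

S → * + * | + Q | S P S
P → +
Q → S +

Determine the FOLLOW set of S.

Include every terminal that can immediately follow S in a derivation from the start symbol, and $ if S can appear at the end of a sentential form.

We compute FOLLOW(S) using the standard algorithm.
FOLLOW(S) starts with {$}.
FIRST(P) = {+}
FIRST(Q) = {*, +}
FIRST(S) = {*, +}
FOLLOW(P) = {*, +}
FOLLOW(Q) = {$, +}
FOLLOW(S) = {$, +}
Therefore, FOLLOW(S) = {$, +}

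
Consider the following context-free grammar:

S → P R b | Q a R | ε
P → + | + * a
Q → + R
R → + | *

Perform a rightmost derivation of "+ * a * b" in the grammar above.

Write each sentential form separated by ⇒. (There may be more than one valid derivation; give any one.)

S ⇒ P R b ⇒ P * b ⇒ + * a * b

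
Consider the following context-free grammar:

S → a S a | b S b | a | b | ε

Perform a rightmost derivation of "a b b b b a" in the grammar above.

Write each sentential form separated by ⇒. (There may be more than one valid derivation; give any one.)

S ⇒ a S a ⇒ a b S b a ⇒ a b b S b b a ⇒ a b b b b a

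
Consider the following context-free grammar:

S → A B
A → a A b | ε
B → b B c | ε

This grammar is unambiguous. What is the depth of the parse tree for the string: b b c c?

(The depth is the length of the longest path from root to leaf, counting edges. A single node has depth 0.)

4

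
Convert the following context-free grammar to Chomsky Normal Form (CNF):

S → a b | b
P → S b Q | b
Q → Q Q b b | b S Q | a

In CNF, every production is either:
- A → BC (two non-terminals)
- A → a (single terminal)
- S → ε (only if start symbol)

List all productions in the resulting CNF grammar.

TA → a; TB → b; S → b; P → b; Q → a; S → TA TB; P → S X0; X0 → TB Q; Q → Q X1; X1 → Q X2; X2 → TB TB; Q → TB X3; X3 → S Q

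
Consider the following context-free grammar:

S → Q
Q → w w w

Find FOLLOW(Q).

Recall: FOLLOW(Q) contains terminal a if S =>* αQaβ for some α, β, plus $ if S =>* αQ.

We compute FOLLOW(Q) using the standard algorithm.
FOLLOW(S) starts with {$}.
FIRST(Q) = {w}
FIRST(S) = {w}
FOLLOW(Q) = {$}
FOLLOW(S) = {$}
Therefore, FOLLOW(Q) = {$}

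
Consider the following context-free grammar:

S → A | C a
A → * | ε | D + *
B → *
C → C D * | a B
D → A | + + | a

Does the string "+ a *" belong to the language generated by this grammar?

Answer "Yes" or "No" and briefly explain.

No - no valid derivation exists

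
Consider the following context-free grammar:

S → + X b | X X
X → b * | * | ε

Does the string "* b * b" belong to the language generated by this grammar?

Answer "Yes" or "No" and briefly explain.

No - no valid derivation exists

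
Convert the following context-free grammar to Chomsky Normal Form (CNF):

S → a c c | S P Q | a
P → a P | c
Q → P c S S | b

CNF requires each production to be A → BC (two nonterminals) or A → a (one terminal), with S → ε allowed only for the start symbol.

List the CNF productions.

TA → a; TC → c; S → a; P → c; Q → b; S → TA X0; X0 → TC TC; S → S X1; X1 → P Q; P → TA P; Q → P X2; X2 → TC X3; X3 → S S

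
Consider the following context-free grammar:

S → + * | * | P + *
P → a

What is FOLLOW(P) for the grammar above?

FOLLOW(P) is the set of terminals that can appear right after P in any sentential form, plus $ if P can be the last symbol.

We compute FOLLOW(P) using the standard algorithm.
FOLLOW(S) starts with {$}.
FIRST(P) = {a}
FIRST(S) = {*, +, a}
FOLLOW(P) = {+}
FOLLOW(S) = {$}
Therefore, FOLLOW(P) = {+}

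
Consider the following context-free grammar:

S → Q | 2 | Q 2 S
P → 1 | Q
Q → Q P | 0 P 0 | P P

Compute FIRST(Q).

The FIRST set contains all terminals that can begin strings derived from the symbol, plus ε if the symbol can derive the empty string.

We compute FIRST(Q) using the standard algorithm.
FIRST(P) = {0, 1}
FIRST(Q) = {0, 1}
FIRST(S) = {0, 1, 2}
Therefore, FIRST(Q) = {0, 1}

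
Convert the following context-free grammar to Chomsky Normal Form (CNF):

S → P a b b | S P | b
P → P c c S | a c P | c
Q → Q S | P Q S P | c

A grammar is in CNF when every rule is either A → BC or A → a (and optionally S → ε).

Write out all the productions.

TA → a; TB → b; S → b; TC → c; P → c; Q → c; S → P X0; X0 → TA X1; X1 → TB TB; S → S P; P → P X2; X2 → TC X3; X3 → TC S; P → TA X4; X4 → TC P; Q → Q S; Q → P X5; X5 → Q X6; X6 → S P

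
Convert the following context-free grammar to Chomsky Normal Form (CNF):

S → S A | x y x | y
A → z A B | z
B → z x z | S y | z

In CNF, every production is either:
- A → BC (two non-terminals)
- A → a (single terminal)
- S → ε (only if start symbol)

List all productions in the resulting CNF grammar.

TX → x; TY → y; S → y; TZ → z; A → z; B → z; S → S A; S → TX X0; X0 → TY TX; A → TZ X1; X1 → A B; B → TZ X2; X2 → TX TZ; B → S TY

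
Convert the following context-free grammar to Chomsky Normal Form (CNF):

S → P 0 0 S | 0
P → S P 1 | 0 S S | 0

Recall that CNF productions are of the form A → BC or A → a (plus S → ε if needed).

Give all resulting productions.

T0 → 0; S → 0; T1 → 1; P → 0; S → P X0; X0 → T0 X1; X1 → T0 S; P → S X2; X2 → P T1; P → T0 X3; X3 → S S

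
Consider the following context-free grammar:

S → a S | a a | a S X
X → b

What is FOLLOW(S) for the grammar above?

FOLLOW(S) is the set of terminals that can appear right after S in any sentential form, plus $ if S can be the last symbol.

We compute FOLLOW(S) using the standard algorithm.
FOLLOW(S) starts with {$}.
FIRST(S) = {a}
FIRST(X) = {b}
FOLLOW(S) = {$, b}
FOLLOW(X) = {$, b}
Therefore, FOLLOW(S) = {$, b}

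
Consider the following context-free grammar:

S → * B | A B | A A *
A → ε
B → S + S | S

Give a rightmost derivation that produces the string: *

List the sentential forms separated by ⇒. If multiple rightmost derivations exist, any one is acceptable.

S ⇒ A A * ⇒ A * ⇒ *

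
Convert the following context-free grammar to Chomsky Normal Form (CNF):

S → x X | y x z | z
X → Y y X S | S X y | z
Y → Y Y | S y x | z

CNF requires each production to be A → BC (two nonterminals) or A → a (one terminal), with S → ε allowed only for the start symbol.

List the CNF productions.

TX → x; TY → y; TZ → z; S → z; X → z; Y → z; S → TX X; S → TY X0; X0 → TX TZ; X → Y X1; X1 → TY X2; X2 → X S; X → S X3; X3 → X TY; Y → Y Y; Y → S X4; X4 → TY TX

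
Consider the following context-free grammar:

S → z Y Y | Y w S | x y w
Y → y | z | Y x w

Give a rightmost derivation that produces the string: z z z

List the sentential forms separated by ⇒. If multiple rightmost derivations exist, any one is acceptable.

S ⇒ z Y Y ⇒ z Y z ⇒ z z z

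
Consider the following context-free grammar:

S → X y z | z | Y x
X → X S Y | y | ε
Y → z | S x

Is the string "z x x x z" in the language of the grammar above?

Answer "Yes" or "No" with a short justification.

No - no valid derivation exists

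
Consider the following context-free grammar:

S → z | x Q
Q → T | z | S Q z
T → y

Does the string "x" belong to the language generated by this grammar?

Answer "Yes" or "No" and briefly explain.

No - no valid derivation exists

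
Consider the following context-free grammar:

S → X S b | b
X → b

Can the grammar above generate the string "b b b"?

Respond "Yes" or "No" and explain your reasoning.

Yes - a valid derivation exists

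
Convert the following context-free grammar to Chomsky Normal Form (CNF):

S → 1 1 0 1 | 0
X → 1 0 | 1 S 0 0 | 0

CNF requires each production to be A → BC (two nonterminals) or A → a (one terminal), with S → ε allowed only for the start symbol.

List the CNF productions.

T1 → 1; T0 → 0; S → 0; X → 0; S → T1 X0; X0 → T1 X1; X1 → T0 T1; X → T1 T0; X → T1 X2; X2 → S X3; X3 → T0 T0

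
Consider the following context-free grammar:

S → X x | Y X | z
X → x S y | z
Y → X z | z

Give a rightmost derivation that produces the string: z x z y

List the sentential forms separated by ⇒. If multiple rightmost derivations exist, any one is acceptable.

S ⇒ Y X ⇒ Y x S y ⇒ Y x z y ⇒ z x z y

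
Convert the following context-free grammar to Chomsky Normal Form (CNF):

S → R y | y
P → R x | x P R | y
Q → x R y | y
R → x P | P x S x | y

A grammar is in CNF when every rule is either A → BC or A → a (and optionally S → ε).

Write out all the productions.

TY → y; S → y; TX → x; P → y; Q → y; R → y; S → R TY; P → R TX; P → TX X0; X0 → P R; Q → TX X1; X1 → R TY; R → TX P; R → P X2; X2 → TX X3; X3 → S TX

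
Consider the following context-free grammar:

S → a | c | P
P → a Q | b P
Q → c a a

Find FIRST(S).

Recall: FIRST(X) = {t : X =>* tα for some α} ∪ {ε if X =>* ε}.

We compute FIRST(S) using the standard algorithm.
FIRST(P) = {a, b}
FIRST(Q) = {c}
FIRST(S) = {a, b, c}
Therefore, FIRST(S) = {a, b, c}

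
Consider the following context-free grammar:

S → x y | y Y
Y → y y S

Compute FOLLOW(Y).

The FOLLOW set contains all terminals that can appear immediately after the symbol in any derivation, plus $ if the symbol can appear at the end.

We compute FOLLOW(Y) using the standard algorithm.
FOLLOW(S) starts with {$}.
FIRST(S) = {x, y}
FIRST(Y) = {y}
FOLLOW(S) = {$}
FOLLOW(Y) = {$}
Therefore, FOLLOW(Y) = {$}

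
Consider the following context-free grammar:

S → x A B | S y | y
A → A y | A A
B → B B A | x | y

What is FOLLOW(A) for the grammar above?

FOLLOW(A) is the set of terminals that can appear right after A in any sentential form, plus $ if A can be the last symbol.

We compute FOLLOW(A) using the standard algorithm.
FOLLOW(S) starts with {$}.
FIRST(A) = {}
FIRST(B) = {x, y}
FIRST(S) = {x, y}
FOLLOW(A) = {$, x, y}
FOLLOW(B) = {$, x, y}
FOLLOW(S) = {$, y}
Therefore, FOLLOW(A) = {$, x, y}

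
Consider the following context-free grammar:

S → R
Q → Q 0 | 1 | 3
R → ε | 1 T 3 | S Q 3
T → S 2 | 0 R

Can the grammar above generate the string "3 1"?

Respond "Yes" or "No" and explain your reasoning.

No - no valid derivation exists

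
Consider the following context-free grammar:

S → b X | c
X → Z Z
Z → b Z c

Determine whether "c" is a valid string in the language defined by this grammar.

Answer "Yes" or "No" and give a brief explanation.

Yes - a valid derivation exists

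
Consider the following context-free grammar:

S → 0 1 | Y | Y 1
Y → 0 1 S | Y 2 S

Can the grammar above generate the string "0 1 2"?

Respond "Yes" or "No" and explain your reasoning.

No - no valid derivation exists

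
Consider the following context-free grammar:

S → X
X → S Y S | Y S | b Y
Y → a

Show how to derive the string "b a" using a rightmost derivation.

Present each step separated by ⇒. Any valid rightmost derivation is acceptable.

S ⇒ X ⇒ b Y ⇒ b a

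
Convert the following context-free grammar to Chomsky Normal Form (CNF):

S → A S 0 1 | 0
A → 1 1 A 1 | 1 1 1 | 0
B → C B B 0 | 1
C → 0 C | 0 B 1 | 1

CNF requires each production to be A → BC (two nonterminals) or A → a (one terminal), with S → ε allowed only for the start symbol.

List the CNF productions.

T0 → 0; T1 → 1; S → 0; A → 0; B → 1; C → 1; S → A X0; X0 → S X1; X1 → T0 T1; A → T1 X2; X2 → T1 X3; X3 → A T1; A → T1 X4; X4 → T1 T1; B → C X5; X5 → B X6; X6 → B T0; C → T0 C; C → T0 X7; X7 → B T1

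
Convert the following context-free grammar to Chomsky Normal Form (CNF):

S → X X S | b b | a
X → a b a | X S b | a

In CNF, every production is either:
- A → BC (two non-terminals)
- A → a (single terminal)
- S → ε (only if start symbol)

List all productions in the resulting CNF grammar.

TB → b; S → a; TA → a; X → a; S → X X0; X0 → X S; S → TB TB; X → TA X1; X1 → TB TA; X → X X2; X2 → S TB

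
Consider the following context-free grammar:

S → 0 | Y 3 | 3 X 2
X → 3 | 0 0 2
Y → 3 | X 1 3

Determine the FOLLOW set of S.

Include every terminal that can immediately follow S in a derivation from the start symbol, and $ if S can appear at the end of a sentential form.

We compute FOLLOW(S) using the standard algorithm.
FOLLOW(S) starts with {$}.
FIRST(S) = {0, 3}
FIRST(X) = {0, 3}
FIRST(Y) = {0, 3}
FOLLOW(S) = {$}
FOLLOW(X) = {1, 2}
FOLLOW(Y) = {3}
Therefore, FOLLOW(S) = {$}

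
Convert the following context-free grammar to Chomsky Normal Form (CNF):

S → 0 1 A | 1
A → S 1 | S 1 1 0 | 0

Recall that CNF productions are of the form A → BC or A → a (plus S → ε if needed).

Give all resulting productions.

T0 → 0; T1 → 1; S → 1; A → 0; S → T0 X0; X0 → T1 A; A → S T1; A → S X1; X1 → T1 X2; X2 → T1 T0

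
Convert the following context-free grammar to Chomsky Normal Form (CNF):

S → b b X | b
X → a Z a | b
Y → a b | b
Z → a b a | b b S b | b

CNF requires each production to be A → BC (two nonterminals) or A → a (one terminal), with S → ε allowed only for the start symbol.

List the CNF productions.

TB → b; S → b; TA → a; X → b; Y → b; Z → b; S → TB X0; X0 → TB X; X → TA X1; X1 → Z TA; Y → TA TB; Z → TA X2; X2 → TB TA; Z → TB X3; X3 → TB X4; X4 → S TB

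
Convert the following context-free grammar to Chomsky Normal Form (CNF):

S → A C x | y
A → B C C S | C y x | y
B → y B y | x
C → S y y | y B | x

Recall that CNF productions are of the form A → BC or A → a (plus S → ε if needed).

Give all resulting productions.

TX → x; S → y; TY → y; A → y; B → x; C → x; S → A X0; X0 → C TX; A → B X1; X1 → C X2; X2 → C S; A → C X3; X3 → TY TX; B → TY X4; X4 → B TY; C → S X5; X5 → TY TY; C → TY B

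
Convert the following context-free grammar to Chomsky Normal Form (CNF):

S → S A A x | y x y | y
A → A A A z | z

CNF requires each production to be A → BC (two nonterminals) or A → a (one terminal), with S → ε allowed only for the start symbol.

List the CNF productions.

TX → x; TY → y; S → y; TZ → z; A → z; S → S X0; X0 → A X1; X1 → A TX; S → TY X2; X2 → TX TY; A → A X3; X3 → A X4; X4 → A TZ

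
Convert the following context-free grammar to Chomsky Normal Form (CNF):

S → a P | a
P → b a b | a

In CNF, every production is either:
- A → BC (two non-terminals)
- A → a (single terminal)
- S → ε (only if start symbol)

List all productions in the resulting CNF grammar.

TA → a; S → a; TB → b; P → a; S → TA P; P → TB X0; X0 → TA TB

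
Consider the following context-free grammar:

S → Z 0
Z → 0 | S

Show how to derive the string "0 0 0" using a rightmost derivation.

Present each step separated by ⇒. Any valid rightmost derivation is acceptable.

S ⇒ Z 0 ⇒ S 0 ⇒ Z 0 0 ⇒ 0 0 0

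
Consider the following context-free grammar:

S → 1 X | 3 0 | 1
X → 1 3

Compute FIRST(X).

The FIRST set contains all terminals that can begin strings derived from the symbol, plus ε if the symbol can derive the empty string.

We compute FIRST(X) using the standard algorithm.
FIRST(S) = {1, 3}
FIRST(X) = {1}
Therefore, FIRST(X) = {1}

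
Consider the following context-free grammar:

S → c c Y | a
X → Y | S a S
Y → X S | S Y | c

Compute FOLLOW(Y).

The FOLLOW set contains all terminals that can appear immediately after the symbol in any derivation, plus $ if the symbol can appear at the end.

We compute FOLLOW(Y) using the standard algorithm.
FOLLOW(S) starts with {$}.
FIRST(S) = {a, c}
FIRST(X) = {a, c}
FIRST(Y) = {a, c}
FOLLOW(S) = {$, a, c}
FOLLOW(X) = {a, c}
FOLLOW(Y) = {$, a, c}
Therefore, FOLLOW(Y) = {$, a, c}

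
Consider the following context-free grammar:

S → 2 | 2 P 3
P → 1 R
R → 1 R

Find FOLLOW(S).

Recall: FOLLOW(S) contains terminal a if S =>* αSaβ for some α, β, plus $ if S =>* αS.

We compute FOLLOW(S) using the standard algorithm.
FOLLOW(S) starts with {$}.
FIRST(P) = {1}
FIRST(R) = {1}
FIRST(S) = {2}
FOLLOW(P) = {3}
FOLLOW(R) = {3}
FOLLOW(S) = {$}
Therefore, FOLLOW(S) = {$}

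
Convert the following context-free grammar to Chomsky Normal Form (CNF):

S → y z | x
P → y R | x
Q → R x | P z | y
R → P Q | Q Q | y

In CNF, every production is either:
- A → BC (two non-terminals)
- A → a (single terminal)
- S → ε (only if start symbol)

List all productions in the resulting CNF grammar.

TY → y; TZ → z; S → x; P → x; TX → x; Q → y; R → y; S → TY TZ; P → TY R; Q → R TX; Q → P TZ; R → P Q; R → Q Q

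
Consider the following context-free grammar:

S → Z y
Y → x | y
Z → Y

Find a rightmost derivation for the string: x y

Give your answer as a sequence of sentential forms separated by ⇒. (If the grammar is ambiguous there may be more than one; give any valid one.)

S ⇒ Z y ⇒ Y y ⇒ x y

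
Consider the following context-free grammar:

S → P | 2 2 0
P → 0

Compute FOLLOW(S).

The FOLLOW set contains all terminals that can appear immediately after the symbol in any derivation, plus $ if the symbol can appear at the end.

We compute FOLLOW(S) using the standard algorithm.
FOLLOW(S) starts with {$}.
FIRST(P) = {0}
FIRST(S) = {0, 2}
FOLLOW(P) = {$}
FOLLOW(S) = {$}
Therefore, FOLLOW(S) = {$}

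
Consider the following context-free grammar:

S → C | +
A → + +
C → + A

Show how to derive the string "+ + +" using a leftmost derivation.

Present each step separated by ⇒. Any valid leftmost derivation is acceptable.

S ⇒ C ⇒ + A ⇒ + + +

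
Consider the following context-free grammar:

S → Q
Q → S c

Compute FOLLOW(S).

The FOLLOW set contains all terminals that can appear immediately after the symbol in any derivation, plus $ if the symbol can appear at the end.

We compute FOLLOW(S) using the standard algorithm.
FOLLOW(S) starts with {$}.
FIRST(Q) = {}
FIRST(S) = {}
FOLLOW(Q) = {$, c}
FOLLOW(S) = {$, c}
Therefore, FOLLOW(S) = {$, c}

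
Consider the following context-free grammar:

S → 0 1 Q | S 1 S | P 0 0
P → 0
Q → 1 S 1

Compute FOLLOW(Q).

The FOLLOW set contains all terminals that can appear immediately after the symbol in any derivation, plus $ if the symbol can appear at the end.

We compute FOLLOW(Q) using the standard algorithm.
FOLLOW(S) starts with {$}.
FIRST(P) = {0}
FIRST(Q) = {1}
FIRST(S) = {0}
FOLLOW(P) = {0}
FOLLOW(Q) = {$, 1}
FOLLOW(S) = {$, 1}
Therefore, FOLLOW(Q) = {$, 1}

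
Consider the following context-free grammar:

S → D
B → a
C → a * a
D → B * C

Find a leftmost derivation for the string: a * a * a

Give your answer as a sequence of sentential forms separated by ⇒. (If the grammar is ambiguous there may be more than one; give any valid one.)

S ⇒ D ⇒ B * C ⇒ a * C ⇒ a * a * a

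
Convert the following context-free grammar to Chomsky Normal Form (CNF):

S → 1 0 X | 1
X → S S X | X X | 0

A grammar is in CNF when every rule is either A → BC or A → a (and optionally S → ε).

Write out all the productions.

T1 → 1; T0 → 0; S → 1; X → 0; S → T1 X0; X0 → T0 X; X → S X1; X1 → S X; X → X X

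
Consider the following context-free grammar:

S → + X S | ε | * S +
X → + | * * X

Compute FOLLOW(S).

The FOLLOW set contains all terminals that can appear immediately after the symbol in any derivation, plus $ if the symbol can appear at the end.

We compute FOLLOW(S) using the standard algorithm.
FOLLOW(S) starts with {$}.
FIRST(S) = {*, +, ε}
FIRST(X) = {*, +}
FOLLOW(S) = {$, +}
FOLLOW(X) = {$, *, +}
Therefore, FOLLOW(S) = {$, +}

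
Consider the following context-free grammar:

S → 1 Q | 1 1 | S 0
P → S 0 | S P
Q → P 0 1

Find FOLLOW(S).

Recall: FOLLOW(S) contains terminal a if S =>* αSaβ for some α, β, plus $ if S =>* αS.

We compute FOLLOW(S) using the standard algorithm.
FOLLOW(S) starts with {$}.
FIRST(P) = {1}
FIRST(Q) = {1}
FIRST(S) = {1}
FOLLOW(P) = {0}
FOLLOW(Q) = {$, 0, 1}
FOLLOW(S) = {$, 0, 1}
Therefore, FOLLOW(S) = {$, 0, 1}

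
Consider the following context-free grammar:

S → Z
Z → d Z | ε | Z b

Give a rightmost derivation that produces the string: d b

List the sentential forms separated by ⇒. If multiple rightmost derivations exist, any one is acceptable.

S ⇒ Z ⇒ d Z ⇒ d Z b ⇒ d b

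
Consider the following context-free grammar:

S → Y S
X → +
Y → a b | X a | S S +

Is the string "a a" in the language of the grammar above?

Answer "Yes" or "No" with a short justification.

No - no valid derivation exists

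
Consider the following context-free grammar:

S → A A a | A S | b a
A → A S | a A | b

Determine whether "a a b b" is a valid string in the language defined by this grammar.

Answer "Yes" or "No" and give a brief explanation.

No - no valid derivation exists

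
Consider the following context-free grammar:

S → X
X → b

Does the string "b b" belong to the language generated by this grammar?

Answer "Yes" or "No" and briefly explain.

No - no valid derivation exists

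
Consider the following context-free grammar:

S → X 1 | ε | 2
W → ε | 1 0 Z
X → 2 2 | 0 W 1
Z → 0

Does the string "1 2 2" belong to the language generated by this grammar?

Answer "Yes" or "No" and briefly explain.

No - no valid derivation exists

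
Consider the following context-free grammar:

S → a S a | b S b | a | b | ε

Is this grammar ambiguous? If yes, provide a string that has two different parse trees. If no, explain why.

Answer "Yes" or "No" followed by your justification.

No - the grammar is unambiguous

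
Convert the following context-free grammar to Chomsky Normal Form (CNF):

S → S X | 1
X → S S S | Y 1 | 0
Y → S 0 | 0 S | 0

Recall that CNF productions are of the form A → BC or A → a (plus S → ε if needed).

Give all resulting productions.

S → 1; T1 → 1; X → 0; T0 → 0; Y → 0; S → S X; X → S X0; X0 → S S; X → Y T1; Y → S T0; Y → T0 S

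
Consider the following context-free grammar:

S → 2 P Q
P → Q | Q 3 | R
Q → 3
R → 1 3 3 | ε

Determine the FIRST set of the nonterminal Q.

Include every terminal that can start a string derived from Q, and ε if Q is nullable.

We compute FIRST(Q) using the standard algorithm.
FIRST(P) = {1, 3, ε}
FIRST(Q) = {3}
FIRST(R) = {1, ε}
FIRST(S) = {2}
Therefore, FIRST(Q) = {3}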